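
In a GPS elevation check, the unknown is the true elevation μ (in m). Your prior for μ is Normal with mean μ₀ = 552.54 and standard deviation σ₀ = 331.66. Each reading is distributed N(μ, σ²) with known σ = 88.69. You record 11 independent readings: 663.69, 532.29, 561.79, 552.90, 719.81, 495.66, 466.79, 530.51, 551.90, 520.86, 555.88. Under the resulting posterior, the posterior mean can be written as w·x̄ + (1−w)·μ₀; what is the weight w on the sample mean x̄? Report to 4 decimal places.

For Normal data with known variance σ², a Normal(μ₀, σ₀²) prior on μ is conjugate. Posterior precision = 1/σ₀² + n/σ²; posterior mean is the precision-weighted average of μ₀ and x̄.
σ₀² = 331.66² = 109998.3556, σ² = 88.69² = 7865.9161. Prior precision 1/σ₀² = 1/109998.3556; data precision n/σ² = 11/7865.9161.
w = (n/σ²)/(1/σ₀² + n/σ²) = n·σ₀²/(σ² + n·σ₀²) = 11·109998.3556/(7865.9161 + 11·109998.3556) = 1209981.9116/1217847.8277 = 0.9935.

0.9935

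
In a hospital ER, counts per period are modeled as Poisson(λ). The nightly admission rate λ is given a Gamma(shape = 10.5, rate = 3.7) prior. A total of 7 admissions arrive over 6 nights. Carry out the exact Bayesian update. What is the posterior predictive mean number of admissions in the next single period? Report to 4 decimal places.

1.8041

With a Gamma(shape α, rate β) prior, the Poisson likelihood is conjugate: the posterior is Gamma(α + ΣXᵢ, β + n).
Posterior: Gamma(α+S, β+n) = Gamma(10.5+7, 3.7+6) = Gamma(17.5, 9.7).
The predictive distribution for one future period is NegBinom with mean α/β = 1.8041.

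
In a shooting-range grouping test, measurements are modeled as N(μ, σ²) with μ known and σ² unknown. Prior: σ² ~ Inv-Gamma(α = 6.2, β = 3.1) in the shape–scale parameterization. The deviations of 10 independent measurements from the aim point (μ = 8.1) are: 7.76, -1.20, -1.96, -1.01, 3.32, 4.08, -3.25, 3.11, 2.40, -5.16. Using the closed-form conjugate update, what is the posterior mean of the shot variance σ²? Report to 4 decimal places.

7.5004

With known mean μ and an Inverse-Gamma(α, β) prior on σ², the Normal likelihood is conjugate: posterior is Inv-Gamma(α + n/2, β + Σ(xᵢ−μ)²/2).
Σ(xᵢ−μ)² = (7.76)² + (-1.20)² + (-1.96)² + (-1.01)² + (3.32)² + (4.08)² + (-3.25)² + (3.11)² + (2.40)² + (-5.16)² = 146.8083.
Posterior: Inv-Gamma(6.2 + 10/2, 3.1 + 146.8083/2) = Inv-Gamma(11.20, 76.50415).
E[σ²|data] = β/(α−1) = 76.50415/10.20 = 7.5004.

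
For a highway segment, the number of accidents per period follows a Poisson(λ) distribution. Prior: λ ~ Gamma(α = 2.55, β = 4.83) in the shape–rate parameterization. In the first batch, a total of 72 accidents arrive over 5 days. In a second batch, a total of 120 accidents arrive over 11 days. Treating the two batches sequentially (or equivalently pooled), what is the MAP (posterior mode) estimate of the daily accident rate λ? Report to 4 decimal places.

9.2919

With a Gamma(shape α, rate β) prior, the Poisson likelihood is conjugate: the posterior is Gamma(α + ΣXᵢ, β + n).
After batch 1: Gamma(α+S, β+n) = Gamma(2.55+72, 4.83+5) = Gamma(74.55, 9.83).
After batch 2: Gamma(α+S, β+n) = Gamma(74.55+120, 9.83+11) = Gamma(194.55, 20.83).
Mode of Gamma(α,β) for α≥1 is (α−1)/β = 193.55/20.83 = 9.2919.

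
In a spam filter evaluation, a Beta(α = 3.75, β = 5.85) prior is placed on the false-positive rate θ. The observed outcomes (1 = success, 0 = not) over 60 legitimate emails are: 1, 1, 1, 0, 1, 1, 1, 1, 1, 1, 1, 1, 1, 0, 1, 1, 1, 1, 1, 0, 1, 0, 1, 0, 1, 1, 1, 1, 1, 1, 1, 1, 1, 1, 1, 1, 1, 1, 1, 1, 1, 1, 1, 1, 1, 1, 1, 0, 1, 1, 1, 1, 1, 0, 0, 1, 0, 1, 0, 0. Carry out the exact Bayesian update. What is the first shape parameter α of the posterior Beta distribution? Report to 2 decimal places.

The Beta prior is conjugate to a Binomial/Bernoulli likelihood; the update adds successes to α and failures to β.
Posterior: Beta(α+k, β+n−k) = Beta(3.75+49, 5.85+11) = Beta(52.75, 16.85).
Posterior α = 52.75.

52.75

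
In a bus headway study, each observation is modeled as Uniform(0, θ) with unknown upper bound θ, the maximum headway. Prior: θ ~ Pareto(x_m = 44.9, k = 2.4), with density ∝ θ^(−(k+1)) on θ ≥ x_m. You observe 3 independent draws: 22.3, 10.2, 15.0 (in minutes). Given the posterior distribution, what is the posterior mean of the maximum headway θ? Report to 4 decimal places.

A Pareto(scale x_m, shape k) prior on the upper bound θ of Uniform(0, θ) is conjugate: posterior is Pareto(max(x_m, max xᵢ), k + n).
Sample maximum = 22.3; prior scale x_m = 44.9 → posterior scale = max = 44.9.
Posterior shape = 2.4 + 3 = 5.4.
E[θ|data] = k·x_m/(k−1) = 5.4·44.9/4.4 = 55.1045.

55.1045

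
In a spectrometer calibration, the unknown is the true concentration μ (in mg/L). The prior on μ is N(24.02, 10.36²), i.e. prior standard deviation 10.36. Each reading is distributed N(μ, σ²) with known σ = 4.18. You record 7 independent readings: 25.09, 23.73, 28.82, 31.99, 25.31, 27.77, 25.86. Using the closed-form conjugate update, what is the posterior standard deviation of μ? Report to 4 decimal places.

For Normal data with known variance σ², a Normal(μ₀, σ₀²) prior on μ is conjugate. Posterior precision = 1/σ₀² + n/σ²; posterior mean is the precision-weighted average of μ₀ and x̄.
σ₀² = 10.36² = 107.3296, σ² = 4.18² = 17.4724; σ² + n·σ₀² = 17.4724 + 7·107.3296 = 768.7796.
Posterior precision = 1/σ₀² + n/σ² = 1/107.3296 + 7/17.4724 = (σ² + n·σ₀²)/(σ₀²σ²) = 768.7796/(107.3296·17.4724); posterior variance σₙ² = σ₀²σ²/(σ² + n·σ₀²) = 107.3296·17.4724/768.7796 = 2.439328.
Posterior SD = √σₙ² = √(107.3296·17.4724/768.7796) = 1.5618.

1.5618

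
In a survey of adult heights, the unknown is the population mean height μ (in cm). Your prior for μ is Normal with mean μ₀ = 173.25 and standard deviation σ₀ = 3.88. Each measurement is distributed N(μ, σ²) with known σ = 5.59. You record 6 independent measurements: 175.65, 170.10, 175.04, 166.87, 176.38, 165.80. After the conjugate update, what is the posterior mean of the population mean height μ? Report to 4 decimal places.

For Normal data with known variance σ², a Normal(μ₀, σ₀²) prior on μ is conjugate. Posterior precision = 1/σ₀² + n/σ²; posterior mean is the precision-weighted average of μ₀ and x̄.
Σxᵢ = 175.65 + 170.10 + 175.04 + 166.87 + 176.38 + 165.80 = 1029.84, so n·x̄ = 1029.84.
σ₀² = 3.88² = 15.0544, σ² = 5.59² = 31.2481; σ² + n·σ₀² = 31.2481 + 6·15.0544 = 121.5745.
Posterior mean = (μ₀/σ₀² + n·x̄/σ²)/(1/σ₀² + n/σ²) = (σ²·μ₀ + σ₀²·n·x̄)/(σ² + n·σ₀²) = (31.2481·173.25 + 15.0544·1029.84)/121.5745 = 20917.356621/121.5745 = 172.0538.

172.0538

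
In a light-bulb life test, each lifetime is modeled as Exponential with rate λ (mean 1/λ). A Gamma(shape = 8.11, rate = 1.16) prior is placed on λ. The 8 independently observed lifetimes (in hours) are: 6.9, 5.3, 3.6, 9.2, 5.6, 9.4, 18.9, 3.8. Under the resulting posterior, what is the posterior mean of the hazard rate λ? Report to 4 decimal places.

With a Gamma(shape α, rate β) prior on the exponential rate λ, the posterior after n observations with total T = Σxᵢ is Gamma(α+n, β+T).
Sum of observations T = 62.7 hours; n = 8.
Posterior: Gamma(8.11+8, 1.16+62.7) = Gamma(16.11, 63.86).
Posterior mean of λ = α/β = 16.11/63.86 = 0.2523.

0.2523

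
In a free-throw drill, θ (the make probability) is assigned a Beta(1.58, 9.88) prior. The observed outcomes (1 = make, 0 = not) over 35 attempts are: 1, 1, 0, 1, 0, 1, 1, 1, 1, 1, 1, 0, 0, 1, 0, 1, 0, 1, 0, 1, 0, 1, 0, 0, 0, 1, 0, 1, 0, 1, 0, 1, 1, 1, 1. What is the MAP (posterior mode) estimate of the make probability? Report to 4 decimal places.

0.4854

The Beta prior is conjugate to a Binomial/Bernoulli likelihood; the update adds successes to α and failures to β.
Posterior: Beta(α+k, β+n−k) = Beta(1.58+21, 9.88+14) = Beta(22.58, 23.88).
Mode of Beta(a,b) for a,b>1 is (a−1)/(a+b−2) = 21.58/44.46 = 0.4854.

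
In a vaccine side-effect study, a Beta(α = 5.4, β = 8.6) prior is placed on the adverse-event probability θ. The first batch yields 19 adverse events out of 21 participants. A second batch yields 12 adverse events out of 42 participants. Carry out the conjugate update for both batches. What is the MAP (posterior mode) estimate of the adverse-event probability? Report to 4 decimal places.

0.4720

The Beta prior is conjugate to a Binomial/Bernoulli likelihood; the update adds successes to α and failures to β.
After batch 1: Beta(5.4+19, 8.6+2) = Beta(24.4, 10.6).
After batch 2: Beta(24.4+12, 10.6+30) = Beta(36.4, 40.6).
Mode of Beta(a,b) for a,b>1 is (a−1)/(a+b−2) = 35.4/75.0 = 0.4720.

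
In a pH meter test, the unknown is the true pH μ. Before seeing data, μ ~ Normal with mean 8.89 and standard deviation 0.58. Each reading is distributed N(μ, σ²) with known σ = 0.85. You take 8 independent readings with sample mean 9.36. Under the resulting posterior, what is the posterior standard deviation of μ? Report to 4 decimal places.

0.2668

For Normal data with known variance σ², a Normal(μ₀, σ₀²) prior on μ is conjugate. Posterior precision = 1/σ₀² + n/σ²; posterior mean is the precision-weighted average of μ₀ and x̄.
σ₀² = 0.58² = 0.3364, σ² = 0.85² = 0.7225; σ² + n·σ₀² = 0.7225 + 8·0.3364 = 3.4137.
Posterior precision = 1/σ₀² + n/σ² = 1/0.3364 + 8/0.7225 = (σ² + n·σ₀²)/(σ₀²σ²) = 3.4137/(0.3364·0.7225); posterior variance σₙ² = σ₀²σ²/(σ² + n·σ₀²) = 0.3364·0.7225/3.4137 = 0.071198.
Posterior SD = √σₙ² = √(0.3364·0.7225/3.4137) = 0.2668.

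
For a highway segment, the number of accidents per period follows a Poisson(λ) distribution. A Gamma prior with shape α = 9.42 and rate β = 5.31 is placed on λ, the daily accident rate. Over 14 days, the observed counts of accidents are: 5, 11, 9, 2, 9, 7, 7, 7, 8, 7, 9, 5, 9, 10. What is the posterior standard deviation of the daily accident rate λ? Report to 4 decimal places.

With a Gamma(shape α, rate β) prior, the Poisson likelihood is conjugate: the posterior is Gamma(α + ΣXᵢ, β + n).
Sum of counts S = 105 over n = 14 days.
Posterior: Gamma(α+S, β+n) = Gamma(9.42+105, 5.31+14) = Gamma(114.42, 19.31).
SD = √α/β = √114.42/19.31 = 0.5539.

0.5539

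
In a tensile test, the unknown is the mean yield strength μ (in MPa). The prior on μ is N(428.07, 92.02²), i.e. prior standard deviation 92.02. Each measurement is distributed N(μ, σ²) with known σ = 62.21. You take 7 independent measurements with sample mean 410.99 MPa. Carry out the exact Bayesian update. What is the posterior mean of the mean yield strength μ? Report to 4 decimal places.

412.0368

For Normal data with known variance σ², a Normal(μ₀, σ₀²) prior on μ is conjugate. Posterior precision = 1/σ₀² + n/σ²; posterior mean is the precision-weighted average of μ₀ and x̄.
n·x̄ = 7·410.99 = 2876.93.
σ₀² = 92.02² = 8467.6804, σ² = 62.21² = 3870.0841; σ² + n·σ₀² = 3870.0841 + 7·8467.6804 = 63143.8469.
Posterior mean = (μ₀/σ₀² + n·x̄/σ²)/(1/σ₀² + n/σ²) = (σ²·μ₀ + σ₀²·n·x̄)/(σ² + n·σ₀²) = (3870.0841·428.07 + 8467.6804·2876.93)/63143.8469 = 26017590.673859/63143.8469 = 412.0368.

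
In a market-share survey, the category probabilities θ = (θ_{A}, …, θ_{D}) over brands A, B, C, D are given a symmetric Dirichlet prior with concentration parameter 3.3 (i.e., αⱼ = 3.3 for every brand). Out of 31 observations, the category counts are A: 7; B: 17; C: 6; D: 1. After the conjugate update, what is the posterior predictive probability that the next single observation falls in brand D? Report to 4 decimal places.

0.0973

The Dirichlet prior is conjugate to the Multinomial likelihood: each posterior αⱼ = prior αⱼ + observed count nⱼ.
Posterior concentration: (10.3, 20.3, 9.3, 4.3), total = 44.2.
P(next = D | data) = α_{D}/Σα = 0.0973.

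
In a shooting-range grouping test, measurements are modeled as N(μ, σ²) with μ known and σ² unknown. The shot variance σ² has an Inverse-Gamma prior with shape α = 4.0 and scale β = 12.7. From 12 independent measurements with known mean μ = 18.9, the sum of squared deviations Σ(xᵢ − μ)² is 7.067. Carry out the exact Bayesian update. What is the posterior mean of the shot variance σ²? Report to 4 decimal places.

1.8037

With known mean μ and an Inverse-Gamma(α, β) prior on σ², the Normal likelihood is conjugate: posterior is Inv-Gamma(α + n/2, β + Σ(xᵢ−μ)²/2).
Posterior: Inv-Gamma(4.0 + 12/2, 12.7 + 7.067/2) = Inv-Gamma(10.00, 16.2335).
E[σ²|data] = β/(α−1) = 16.2335/9.00 = 1.8037.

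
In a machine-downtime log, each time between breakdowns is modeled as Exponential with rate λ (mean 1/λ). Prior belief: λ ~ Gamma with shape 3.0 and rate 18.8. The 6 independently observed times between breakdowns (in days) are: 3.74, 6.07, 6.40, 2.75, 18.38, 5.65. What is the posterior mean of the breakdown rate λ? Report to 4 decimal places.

With a Gamma(shape α, rate β) prior on the exponential rate λ, the posterior after n observations with total T = Σxᵢ is Gamma(α+n, β+T).
Sum of observations T = 42.99 days; n = 6.
Posterior: Gamma(3.0+6, 18.8+42.99) = Gamma(9.0, 61.79).
Posterior mean of λ = α/β = 9.0/61.79 = 0.1457.

0.1457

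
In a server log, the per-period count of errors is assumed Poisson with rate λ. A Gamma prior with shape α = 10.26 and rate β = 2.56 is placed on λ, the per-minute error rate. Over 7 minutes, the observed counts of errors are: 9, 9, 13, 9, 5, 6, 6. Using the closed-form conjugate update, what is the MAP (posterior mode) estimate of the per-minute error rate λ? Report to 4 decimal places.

6.9310

With a Gamma(shape α, rate β) prior, the Poisson likelihood is conjugate: the posterior is Gamma(α + ΣXᵢ, β + n).
Sum of counts S = 57 over n = 7 minutes.
Posterior: Gamma(α+S, β+n) = Gamma(10.26+57, 2.56+7) = Gamma(67.26, 9.56).
Mode of Gamma(α,β) for α≥1 is (α−1)/β = 66.26/9.56 = 6.9310.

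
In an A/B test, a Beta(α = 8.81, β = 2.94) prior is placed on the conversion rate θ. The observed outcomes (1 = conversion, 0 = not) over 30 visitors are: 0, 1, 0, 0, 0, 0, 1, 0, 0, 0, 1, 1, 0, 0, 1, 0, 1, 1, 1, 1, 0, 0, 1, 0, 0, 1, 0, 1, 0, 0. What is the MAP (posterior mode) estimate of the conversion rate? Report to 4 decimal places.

The Beta prior is conjugate to a Binomial/Bernoulli likelihood; the update adds successes to α and failures to β.
Posterior: Beta(α+k, β+n−k) = Beta(8.81+12, 2.94+18) = Beta(20.81, 20.94).
Mode of Beta(a,b) for a,b>1 is (a−1)/(a+b−2) = 19.81/39.75 = 0.4984.

0.4984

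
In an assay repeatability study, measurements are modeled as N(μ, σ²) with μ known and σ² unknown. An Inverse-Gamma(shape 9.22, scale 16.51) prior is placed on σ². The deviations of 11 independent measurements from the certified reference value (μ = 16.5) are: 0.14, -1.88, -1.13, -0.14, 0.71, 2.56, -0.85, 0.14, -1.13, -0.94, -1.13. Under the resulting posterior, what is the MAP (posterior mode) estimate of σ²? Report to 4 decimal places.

1.5619

With known mean μ and an Inverse-Gamma(α, β) prior on σ², the Normal likelihood is conjugate: posterior is Inv-Gamma(α + n/2, β + Σ(xᵢ−μ)²/2).
Σ(xᵢ−μ)² = (0.14)² + (-1.88)² + (-1.13)² + (-0.14)² + (0.71)² + (2.56)² + (-0.85)² + (0.14)² + (-1.13)² + (-0.94)² + (-1.13)² = 16.0877.
Posterior: Inv-Gamma(9.22 + 11/2, 16.51 + 16.0877/2) = Inv-Gamma(14.72, 24.55385).
Mode = β/(α+1) = 24.55385/15.72 = 1.5619.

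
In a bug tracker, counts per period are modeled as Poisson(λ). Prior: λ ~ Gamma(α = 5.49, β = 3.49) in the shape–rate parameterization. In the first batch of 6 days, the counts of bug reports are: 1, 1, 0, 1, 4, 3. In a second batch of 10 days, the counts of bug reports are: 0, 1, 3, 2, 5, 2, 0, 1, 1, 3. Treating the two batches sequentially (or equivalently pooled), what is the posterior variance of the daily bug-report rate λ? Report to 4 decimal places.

With a Gamma(shape α, rate β) prior, the Poisson likelihood is conjugate: the posterior is Gamma(α + ΣXᵢ, β + n).
Batch 1: sum of counts S = 10 over n = 6 days.
After batch 1: Gamma(α+S, β+n) = Gamma(5.49+10, 3.49+6) = Gamma(15.49, 9.49).
Batch 2: sum of counts S = 18 over n = 10 days.
After batch 2: Gamma(α+S, β+n) = Gamma(15.49+18, 9.49+10) = Gamma(33.49, 19.49).
Var = α/β² = 33.49/19.49² = 0.0882.

0.0882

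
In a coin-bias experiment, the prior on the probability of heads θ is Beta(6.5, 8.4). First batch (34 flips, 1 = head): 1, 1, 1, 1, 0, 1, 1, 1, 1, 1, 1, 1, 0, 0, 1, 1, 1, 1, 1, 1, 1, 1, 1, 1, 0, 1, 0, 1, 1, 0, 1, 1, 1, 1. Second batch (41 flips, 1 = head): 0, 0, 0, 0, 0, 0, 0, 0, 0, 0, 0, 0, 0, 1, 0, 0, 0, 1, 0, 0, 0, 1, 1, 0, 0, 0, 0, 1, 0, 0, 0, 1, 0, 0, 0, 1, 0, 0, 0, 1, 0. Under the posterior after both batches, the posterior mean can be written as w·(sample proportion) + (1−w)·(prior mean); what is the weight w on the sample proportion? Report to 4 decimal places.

0.8343

The Beta prior is conjugate to a Binomial/Bernoulli likelihood; the update adds successes to α and failures to β.
Total number of flips: n = 34 + 41 = 75.
Posterior mean = (α₀+k)/(α₀+β₀+n) = [n/(α₀+β₀+n)]·(k/n) + [(α₀+β₀)/(α₀+β₀+n)]·α₀/(α₀+β₀), so only n and the prior enter the weight.
The weight on the data is w = n/(α₀+β₀+n) = 75/(6.5+8.4+75) = 75/89.9 = 0.8343.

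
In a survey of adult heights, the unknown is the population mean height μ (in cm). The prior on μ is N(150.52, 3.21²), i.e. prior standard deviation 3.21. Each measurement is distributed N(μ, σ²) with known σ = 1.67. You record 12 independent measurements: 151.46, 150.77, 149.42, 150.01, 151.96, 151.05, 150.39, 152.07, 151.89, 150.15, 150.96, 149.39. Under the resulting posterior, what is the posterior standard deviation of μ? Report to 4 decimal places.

For Normal data with known variance σ², a Normal(μ₀, σ₀²) prior on μ is conjugate. Posterior precision = 1/σ₀² + n/σ²; posterior mean is the precision-weighted average of μ₀ and x̄.
σ₀² = 3.21² = 10.3041, σ² = 1.67² = 2.7889; σ² + n·σ₀² = 2.7889 + 12·10.3041 = 126.4381.
Posterior precision = 1/σ₀² + n/σ² = 1/10.3041 + 12/2.7889 = (σ² + n·σ₀²)/(σ₀²σ²) = 126.4381/(10.3041·2.7889); posterior variance σₙ² = σ₀²σ²/(σ² + n·σ₀²) = 10.3041·2.7889/126.4381 = 0.227282.
Posterior SD = √σₙ² = √(10.3041·2.7889/126.4381) = 0.4767.

0.4767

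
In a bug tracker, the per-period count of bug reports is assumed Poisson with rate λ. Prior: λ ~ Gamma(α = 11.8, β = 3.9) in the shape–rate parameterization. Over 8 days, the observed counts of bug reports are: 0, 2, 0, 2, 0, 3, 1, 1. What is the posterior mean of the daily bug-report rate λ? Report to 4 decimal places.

With a Gamma(shape α, rate β) prior, the Poisson likelihood is conjugate: the posterior is Gamma(α + ΣXᵢ, β + n).
Sum of counts S = 9 over n = 8 days.
Posterior: Gamma(α+S, β+n) = Gamma(11.8+9, 3.9+8) = Gamma(20.8, 11.9).
Posterior mean = α/β = 20.8/11.9 = 1.7479.

1.7479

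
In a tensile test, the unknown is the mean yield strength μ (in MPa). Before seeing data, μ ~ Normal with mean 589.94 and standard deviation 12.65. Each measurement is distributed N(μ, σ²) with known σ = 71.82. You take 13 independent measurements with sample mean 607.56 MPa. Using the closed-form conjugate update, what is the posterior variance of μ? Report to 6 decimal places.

114.032588

For Normal data with known variance σ², a Normal(μ₀, σ₀²) prior on μ is conjugate. Posterior precision = 1/σ₀² + n/σ²; posterior mean is the precision-weighted average of μ₀ and x̄.
σ₀² = 12.65² = 160.0225, σ² = 71.82² = 5158.1124; σ² + n·σ₀² = 5158.1124 + 13·160.0225 = 7238.4049.
Posterior precision = 1/σ₀² + n/σ² = 1/160.0225 + 13/5158.1124 = (σ² + n·σ₀²)/(σ₀²σ²) = 7238.4049/(160.0225·5158.1124); posterior variance σₙ² = σ₀²σ²/(σ² + n·σ₀²) = 160.0225·5158.1124/7238.4049 = 114.032588.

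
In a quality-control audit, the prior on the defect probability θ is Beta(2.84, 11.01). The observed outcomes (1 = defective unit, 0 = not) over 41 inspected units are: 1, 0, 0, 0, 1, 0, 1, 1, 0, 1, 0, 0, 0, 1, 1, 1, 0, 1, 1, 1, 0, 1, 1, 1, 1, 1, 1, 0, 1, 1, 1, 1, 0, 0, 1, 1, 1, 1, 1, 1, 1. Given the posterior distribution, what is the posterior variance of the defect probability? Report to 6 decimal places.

0.004407

The Beta prior is conjugate to a Binomial/Bernoulli likelihood; the update adds successes to α and failures to β.
Posterior: Beta(α+k, β+n−k) = Beta(2.84+28, 11.01+13) = Beta(30.84, 24.01).
Var = αβ/((α+β)²(α+β+1)) = 30.84·24.01/(54.85²·55.85) = 0.004407.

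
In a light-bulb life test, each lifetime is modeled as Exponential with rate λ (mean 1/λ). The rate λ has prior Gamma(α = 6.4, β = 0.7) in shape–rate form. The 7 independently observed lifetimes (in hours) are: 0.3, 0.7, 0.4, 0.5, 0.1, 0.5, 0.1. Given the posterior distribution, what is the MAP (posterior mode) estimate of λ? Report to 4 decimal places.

3.7576

With a Gamma(shape α, rate β) prior on the exponential rate λ, the posterior after n observations with total T = Σxᵢ is Gamma(α+n, β+T).
Sum of observations T = 2.6 hours; n = 7.
Posterior: Gamma(6.4+7, 0.7+2.6) = Gamma(13.4, 3.3).
Mode = (α−1)/β = 3.7576.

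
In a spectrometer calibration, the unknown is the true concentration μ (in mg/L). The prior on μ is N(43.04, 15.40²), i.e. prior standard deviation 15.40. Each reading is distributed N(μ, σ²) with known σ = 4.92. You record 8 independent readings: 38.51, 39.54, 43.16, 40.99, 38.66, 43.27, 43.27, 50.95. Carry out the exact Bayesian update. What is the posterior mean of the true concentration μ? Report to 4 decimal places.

42.3032

For Normal data with known variance σ², a Normal(μ₀, σ₀²) prior on μ is conjugate. Posterior precision = 1/σ₀² + n/σ²; posterior mean is the precision-weighted average of μ₀ and x̄.
Σxᵢ = 38.51 + 39.54 + 43.16 + 40.99 + 38.66 + 43.27 + 43.27 + 50.95 = 338.35, so n·x̄ = 338.35.
σ₀² = 15.40² = 237.16, σ² = 4.92² = 24.2064; σ² + n·σ₀² = 24.2064 + 8·237.16 = 1921.4864.
Posterior mean = (μ₀/σ₀² + n·x̄/σ²)/(1/σ₀² + n/σ²) = (σ²·μ₀ + σ₀²·n·x̄)/(σ² + n·σ₀²) = (24.2064·43.04 + 237.16·338.35)/1921.4864 = 81284.929456/1921.4864 = 42.3032.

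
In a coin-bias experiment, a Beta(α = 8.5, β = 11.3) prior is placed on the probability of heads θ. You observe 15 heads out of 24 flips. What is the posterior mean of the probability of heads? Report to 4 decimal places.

0.5365

The Beta prior is conjugate to a Binomial/Bernoulli likelihood; the update adds successes to α and failures to β.
Posterior: Beta(α+k, β+n−k) = Beta(8.5+15, 11.3+9) = Beta(23.5, 20.3).
Posterior mean = α/(α+β) = 23.5/43.8 = 0.5365.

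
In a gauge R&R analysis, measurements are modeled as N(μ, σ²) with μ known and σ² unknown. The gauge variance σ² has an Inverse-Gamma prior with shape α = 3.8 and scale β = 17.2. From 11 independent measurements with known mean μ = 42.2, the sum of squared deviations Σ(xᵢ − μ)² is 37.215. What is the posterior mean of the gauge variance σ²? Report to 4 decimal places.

4.3142

With known mean μ and an Inverse-Gamma(α, β) prior on σ², the Normal likelihood is conjugate: posterior is Inv-Gamma(α + n/2, β + Σ(xᵢ−μ)²/2).
Posterior: Inv-Gamma(3.8 + 11/2, 17.2 + 37.215/2) = Inv-Gamma(9.30, 35.8075).
E[σ²|data] = β/(α−1) = 35.8075/8.30 = 4.3142.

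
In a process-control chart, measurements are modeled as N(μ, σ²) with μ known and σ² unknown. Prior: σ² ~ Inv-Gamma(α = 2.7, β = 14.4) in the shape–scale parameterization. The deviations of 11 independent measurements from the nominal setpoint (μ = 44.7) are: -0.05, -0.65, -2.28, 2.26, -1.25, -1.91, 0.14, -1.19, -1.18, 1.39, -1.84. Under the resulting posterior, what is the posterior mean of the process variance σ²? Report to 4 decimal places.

3.6727

With known mean μ and an Inverse-Gamma(α, β) prior on σ², the Normal likelihood is conjugate: posterior is Inv-Gamma(α + n/2, β + Σ(xᵢ−μ)²/2).
Σ(xᵢ−μ)² = (-0.05)² + (-0.65)² + (-2.28)² + (2.26)² + (-1.25)² + (-1.91)² + (0.14)² + (-1.19)² + (-1.18)² + (1.39)² + (-1.84)² = 24.0874.
Posterior: Inv-Gamma(2.7 + 11/2, 14.4 + 24.0874/2) = Inv-Gamma(8.20, 26.44370).
E[σ²|data] = β/(α−1) = 26.44370/7.20 = 3.6727.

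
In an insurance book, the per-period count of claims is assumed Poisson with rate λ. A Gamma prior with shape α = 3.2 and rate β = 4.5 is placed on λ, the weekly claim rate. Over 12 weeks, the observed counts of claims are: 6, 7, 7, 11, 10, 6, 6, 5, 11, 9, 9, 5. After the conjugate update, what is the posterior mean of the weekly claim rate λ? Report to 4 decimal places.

5.7697

With a Gamma(shape α, rate β) prior, the Poisson likelihood is conjugate: the posterior is Gamma(α + ΣXᵢ, β + n).
Sum of counts S = 92 over n = 12 weeks.
Posterior: Gamma(α+S, β+n) = Gamma(3.2+92, 4.5+12) = Gamma(95.2, 16.5).
Posterior mean = α/β = 95.2/16.5 = 5.7697.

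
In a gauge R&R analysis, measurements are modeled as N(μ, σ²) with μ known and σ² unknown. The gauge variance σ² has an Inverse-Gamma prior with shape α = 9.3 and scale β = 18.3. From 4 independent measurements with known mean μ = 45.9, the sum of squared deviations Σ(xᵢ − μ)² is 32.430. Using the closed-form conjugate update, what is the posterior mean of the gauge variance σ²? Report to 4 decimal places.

With known mean μ and an Inverse-Gamma(α, β) prior on σ², the Normal likelihood is conjugate: posterior is Inv-Gamma(α + n/2, β + Σ(xᵢ−μ)²/2).
Posterior: Inv-Gamma(9.3 + 4/2, 18.3 + 32.430/2) = Inv-Gamma(11.30, 34.5150).
E[σ²|data] = β/(α−1) = 34.5150/10.30 = 3.3510.

3.3510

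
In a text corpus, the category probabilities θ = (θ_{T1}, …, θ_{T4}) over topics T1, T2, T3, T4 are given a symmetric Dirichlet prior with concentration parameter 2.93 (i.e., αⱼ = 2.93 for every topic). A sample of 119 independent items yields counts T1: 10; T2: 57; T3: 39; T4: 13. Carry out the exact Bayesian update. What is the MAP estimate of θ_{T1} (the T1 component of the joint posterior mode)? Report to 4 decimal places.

0.0941

The Dirichlet prior is conjugate to the Multinomial likelihood: each posterior αⱼ = prior αⱼ + observed count nⱼ.
Posterior concentration: (12.93, 59.93, 41.93, 15.93), total = 130.72.
Joint mode component: (α_{T1}−1)/(Σα−K) = 11.93/126.72 = 0.0941.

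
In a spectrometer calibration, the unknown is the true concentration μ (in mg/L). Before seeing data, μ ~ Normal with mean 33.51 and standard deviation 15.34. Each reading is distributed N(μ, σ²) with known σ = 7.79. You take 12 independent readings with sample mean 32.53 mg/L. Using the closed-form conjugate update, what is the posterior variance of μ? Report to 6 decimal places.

For Normal data with known variance σ², a Normal(μ₀, σ₀²) prior on μ is conjugate. Posterior precision = 1/σ₀² + n/σ²; posterior mean is the precision-weighted average of μ₀ and x̄.
σ₀² = 15.34² = 235.3156, σ² = 7.79² = 60.6841; σ² + n·σ₀² = 60.6841 + 12·235.3156 = 2884.4713.
Posterior precision = 1/σ₀² + n/σ² = 1/235.3156 + 12/60.6841 = (σ² + n·σ₀²)/(σ₀²σ²) = 2884.4713/(235.3156·60.6841); posterior variance σₙ² = σ₀²σ²/(σ² + n·σ₀²) = 235.3156·60.6841/2884.4713 = 4.950618.

4.950618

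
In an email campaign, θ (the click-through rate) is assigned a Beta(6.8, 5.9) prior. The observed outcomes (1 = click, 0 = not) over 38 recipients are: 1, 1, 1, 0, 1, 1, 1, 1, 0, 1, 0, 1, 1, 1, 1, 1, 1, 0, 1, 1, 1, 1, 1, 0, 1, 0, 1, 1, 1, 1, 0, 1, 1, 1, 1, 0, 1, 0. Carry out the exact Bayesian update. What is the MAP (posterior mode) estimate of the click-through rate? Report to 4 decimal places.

0.7146

The Beta prior is conjugate to a Binomial/Bernoulli likelihood; the update adds successes to α and failures to β.
Posterior: Beta(α+k, β+n−k) = Beta(6.8+29, 5.9+9) = Beta(35.8, 14.9).
Mode of Beta(a,b) for a,b>1 is (a−1)/(a+b−2) = 34.8/48.7 = 0.7146.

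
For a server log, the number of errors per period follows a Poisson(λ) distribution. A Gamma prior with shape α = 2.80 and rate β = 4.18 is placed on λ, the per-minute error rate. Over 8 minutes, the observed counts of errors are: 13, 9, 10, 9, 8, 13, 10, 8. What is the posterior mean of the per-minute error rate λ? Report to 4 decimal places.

6.7980

With a Gamma(shape α, rate β) prior, the Poisson likelihood is conjugate: the posterior is Gamma(α + ΣXᵢ, β + n).
Sum of counts S = 80 over n = 8 minutes.
Posterior: Gamma(α+S, β+n) = Gamma(2.80+80, 4.18+8) = Gamma(82.80, 12.18).
Posterior mean = α/β = 82.80/12.18 = 6.7980.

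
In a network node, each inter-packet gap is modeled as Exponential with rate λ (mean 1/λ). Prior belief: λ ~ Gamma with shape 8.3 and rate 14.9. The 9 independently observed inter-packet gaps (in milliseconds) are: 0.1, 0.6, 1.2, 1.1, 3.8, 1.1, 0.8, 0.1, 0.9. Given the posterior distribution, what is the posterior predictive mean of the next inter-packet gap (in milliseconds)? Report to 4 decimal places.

1.5092

With a Gamma(shape α, rate β) prior on the exponential rate λ, the posterior after n observations with total T = Σxᵢ is Gamma(α+n, β+T).
Sum of observations T = 9.7 milliseconds; n = 9.
Posterior: Gamma(8.3+9, 14.9+9.7) = Gamma(17.3, 24.6).
The predictive distribution for the next observation is Lomax; its mean is β/(α−1) = 24.6/16.3 = 1.5092.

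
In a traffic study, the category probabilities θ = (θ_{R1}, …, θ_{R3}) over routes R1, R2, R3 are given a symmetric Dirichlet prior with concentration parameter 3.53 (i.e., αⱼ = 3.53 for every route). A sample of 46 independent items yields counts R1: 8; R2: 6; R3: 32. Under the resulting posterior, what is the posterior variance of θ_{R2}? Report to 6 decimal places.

The Dirichlet prior is conjugate to the Multinomial likelihood: each posterior αⱼ = prior αⱼ + observed count nⱼ.
Posterior concentration: (11.53, 9.53, 35.53), total = 56.59.
Var[θ_j] = α_j(Σα−α_j)/((Σα)²(Σα+1)) = 9.53·47.06/(56.59²·57.59) = 0.002432.

0.002432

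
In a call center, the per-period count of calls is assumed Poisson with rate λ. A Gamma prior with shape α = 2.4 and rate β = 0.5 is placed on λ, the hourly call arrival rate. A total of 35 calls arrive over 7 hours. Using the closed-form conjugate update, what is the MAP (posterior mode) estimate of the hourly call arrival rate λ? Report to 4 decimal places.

4.8533

With a Gamma(shape α, rate β) prior, the Poisson likelihood is conjugate: the posterior is Gamma(α + ΣXᵢ, β + n).
Posterior: Gamma(α+S, β+n) = Gamma(2.4+35, 0.5+7) = Gamma(37.4, 7.5).
Mode of Gamma(α,β) for α≥1 is (α−1)/β = 36.4/7.5 = 4.8533.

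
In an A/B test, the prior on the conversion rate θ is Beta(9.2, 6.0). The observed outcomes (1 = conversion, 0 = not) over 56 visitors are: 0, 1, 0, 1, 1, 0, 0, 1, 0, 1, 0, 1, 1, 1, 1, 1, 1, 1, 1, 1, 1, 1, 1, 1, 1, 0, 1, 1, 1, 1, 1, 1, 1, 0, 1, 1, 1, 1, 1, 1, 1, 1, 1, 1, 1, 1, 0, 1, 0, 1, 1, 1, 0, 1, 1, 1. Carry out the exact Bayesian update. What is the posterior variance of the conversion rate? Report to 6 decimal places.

0.002517

The Beta prior is conjugate to a Binomial/Bernoulli likelihood; the update adds successes to α and failures to β.
Posterior: Beta(α+k, β+n−k) = Beta(9.2+45, 6.0+11) = Beta(54.2, 17.0).
Var = αβ/((α+β)²(α+β+1)) = 54.2·17.0/(71.2²·72.2) = 0.002517.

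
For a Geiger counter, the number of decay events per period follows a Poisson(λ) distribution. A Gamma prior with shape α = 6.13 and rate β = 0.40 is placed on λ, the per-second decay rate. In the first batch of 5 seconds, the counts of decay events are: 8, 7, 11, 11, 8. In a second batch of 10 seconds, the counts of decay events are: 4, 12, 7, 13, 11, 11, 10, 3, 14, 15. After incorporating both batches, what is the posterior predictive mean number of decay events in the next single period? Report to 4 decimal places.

9.8136

With a Gamma(shape α, rate β) prior, the Poisson likelihood is conjugate: the posterior is Gamma(α + ΣXᵢ, β + n).
Batch 1: sum of counts S = 45 over n = 5 seconds.
After batch 1: Gamma(α+S, β+n) = Gamma(6.13+45, 0.40+5) = Gamma(51.13, 5.40).
Batch 2: sum of counts S = 100 over n = 10 seconds.
After batch 2: Gamma(α+S, β+n) = Gamma(51.13+100, 5.40+10) = Gamma(151.13, 15.40).
The predictive distribution for one future period is NegBinom with mean α/β = 9.8136.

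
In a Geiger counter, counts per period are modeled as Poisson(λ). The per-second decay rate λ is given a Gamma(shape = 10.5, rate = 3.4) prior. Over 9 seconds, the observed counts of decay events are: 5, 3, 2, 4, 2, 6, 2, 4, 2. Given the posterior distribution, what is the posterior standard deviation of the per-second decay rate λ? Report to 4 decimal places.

0.5132

With a Gamma(shape α, rate β) prior, the Poisson likelihood is conjugate: the posterior is Gamma(α + ΣXᵢ, β + n).
Sum of counts S = 30 over n = 9 seconds.
Posterior: Gamma(α+S, β+n) = Gamma(10.5+30, 3.4+9) = Gamma(40.5, 12.4).
SD = √α/β = √40.5/12.4 = 0.5132.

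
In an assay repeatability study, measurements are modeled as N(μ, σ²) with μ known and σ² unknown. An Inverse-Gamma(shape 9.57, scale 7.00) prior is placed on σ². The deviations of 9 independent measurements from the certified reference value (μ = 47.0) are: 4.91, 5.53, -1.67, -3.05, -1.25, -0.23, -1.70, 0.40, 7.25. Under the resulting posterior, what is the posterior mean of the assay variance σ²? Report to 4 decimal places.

With known mean μ and an Inverse-Gamma(α, β) prior on σ², the Normal likelihood is conjugate: posterior is Inv-Gamma(α + n/2, β + Σ(xᵢ−μ)²/2).
Σ(xᵢ−μ)² = (4.91)² + (5.53)² + (-1.67)² + (-3.05)² + (-1.25)² + (-0.23)² + (-1.70)² + (0.40)² + (7.25)² = 124.0083.
Posterior: Inv-Gamma(9.57 + 9/2, 7.00 + 124.0083/2) = Inv-Gamma(14.07, 69.00415).
E[σ²|data] = β/(α−1) = 69.00415/13.07 = 5.2796.

5.2796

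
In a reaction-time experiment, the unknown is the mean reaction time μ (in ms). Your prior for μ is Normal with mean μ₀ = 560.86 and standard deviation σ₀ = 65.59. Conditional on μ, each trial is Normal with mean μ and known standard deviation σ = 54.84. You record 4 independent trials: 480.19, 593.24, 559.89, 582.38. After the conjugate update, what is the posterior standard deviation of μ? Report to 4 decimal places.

25.2983

For Normal data with known variance σ², a Normal(μ₀, σ₀²) prior on μ is conjugate. Posterior precision = 1/σ₀² + n/σ²; posterior mean is the precision-weighted average of μ₀ and x̄.
σ₀² = 65.59² = 4302.0481, σ² = 54.84² = 3007.4256; σ² + n·σ₀² = 3007.4256 + 4·4302.0481 = 20215.618.
Posterior precision = 1/σ₀² + n/σ² = 1/4302.0481 + 4/3007.4256 = (σ² + n·σ₀²)/(σ₀²σ²) = 20215.618/(4302.0481·3007.4256); posterior variance σₙ² = σ₀²σ²/(σ² + n·σ₀²) = 4302.0481·3007.4256/20215.618 = 640.004653.
Posterior SD = √σₙ² = √(4302.0481·3007.4256/20215.618) = 25.2983.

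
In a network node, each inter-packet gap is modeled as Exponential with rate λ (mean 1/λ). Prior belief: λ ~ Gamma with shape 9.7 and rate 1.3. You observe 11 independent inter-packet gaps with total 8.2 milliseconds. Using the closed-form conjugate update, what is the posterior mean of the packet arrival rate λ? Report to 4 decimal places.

2.1789

With a Gamma(shape α, rate β) prior on the exponential rate λ, the posterior after n observations with total T = Σxᵢ is Gamma(α+n, β+T).
Posterior: Gamma(9.7+11, 1.3+8.2) = Gamma(20.7, 9.5).
Posterior mean of λ = α/β = 20.7/9.5 = 2.1789.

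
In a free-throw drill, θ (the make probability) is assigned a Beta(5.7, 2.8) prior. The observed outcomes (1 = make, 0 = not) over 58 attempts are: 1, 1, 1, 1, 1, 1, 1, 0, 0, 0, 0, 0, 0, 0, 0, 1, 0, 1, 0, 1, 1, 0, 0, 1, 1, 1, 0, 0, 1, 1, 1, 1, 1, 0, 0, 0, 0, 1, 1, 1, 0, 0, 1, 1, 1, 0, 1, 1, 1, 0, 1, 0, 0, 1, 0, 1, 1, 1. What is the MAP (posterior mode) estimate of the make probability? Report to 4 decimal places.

The Beta prior is conjugate to a Binomial/Bernoulli likelihood; the update adds successes to α and failures to β.
Posterior: Beta(α+k, β+n−k) = Beta(5.7+33, 2.8+25) = Beta(38.7, 27.8).
Mode of Beta(a,b) for a,b>1 is (a−1)/(a+b−2) = 37.7/64.5 = 0.5845.

0.5845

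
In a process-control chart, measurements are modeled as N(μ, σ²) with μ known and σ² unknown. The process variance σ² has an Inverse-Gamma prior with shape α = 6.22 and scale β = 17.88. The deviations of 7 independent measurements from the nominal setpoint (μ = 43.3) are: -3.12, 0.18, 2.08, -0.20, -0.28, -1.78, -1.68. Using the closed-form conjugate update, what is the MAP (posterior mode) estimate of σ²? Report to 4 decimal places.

2.6102

With known mean μ and an Inverse-Gamma(α, β) prior on σ², the Normal likelihood is conjugate: posterior is Inv-Gamma(α + n/2, β + Σ(xᵢ−μ)²/2).
Σ(xᵢ−μ)² = (-3.12)² + (0.18)² + (2.08)² + (-0.20)² + (-0.28)² + (-1.78)² + (-1.68)² = 20.2024.
Posterior: Inv-Gamma(6.22 + 7/2, 17.88 + 20.2024/2) = Inv-Gamma(9.72, 27.98120).
Mode = β/(α+1) = 27.98120/10.72 = 2.6102.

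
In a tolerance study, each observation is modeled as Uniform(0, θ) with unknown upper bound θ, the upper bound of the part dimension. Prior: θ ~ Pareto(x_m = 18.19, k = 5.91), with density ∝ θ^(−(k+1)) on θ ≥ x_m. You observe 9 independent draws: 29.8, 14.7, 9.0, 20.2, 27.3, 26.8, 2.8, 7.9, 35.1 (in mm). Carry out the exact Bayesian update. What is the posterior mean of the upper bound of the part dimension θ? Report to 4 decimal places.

37.6234

A Pareto(scale x_m, shape k) prior on the upper bound θ of Uniform(0, θ) is conjugate: posterior is Pareto(max(x_m, max xᵢ), k + n).
Sample maximum = 35.1; prior scale x_m = 18.19 → posterior scale = max = 35.10.
Posterior shape = 5.91 + 9 = 14.91.
E[θ|data] = k·x_m/(k−1) = 14.91·35.10/13.91 = 37.6234.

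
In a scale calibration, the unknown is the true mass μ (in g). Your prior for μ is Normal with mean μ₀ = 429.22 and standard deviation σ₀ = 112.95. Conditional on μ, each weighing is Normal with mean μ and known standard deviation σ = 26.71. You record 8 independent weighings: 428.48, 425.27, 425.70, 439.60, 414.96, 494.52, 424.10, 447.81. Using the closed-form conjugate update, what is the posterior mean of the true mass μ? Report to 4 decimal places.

For Normal data with known variance σ², a Normal(μ₀, σ₀²) prior on μ is conjugate. Posterior precision = 1/σ₀² + n/σ²; posterior mean is the precision-weighted average of μ₀ and x̄.
Σxᵢ = 428.48 + 425.27 + 425.70 + 439.60 + 414.96 + 494.52 + 424.10 + 447.81 = 3500.44, so n·x̄ = 3500.44.
σ₀² = 112.95² = 12757.7025, σ² = 26.71² = 713.4241; σ² + n·σ₀² = 713.4241 + 8·12757.7025 = 102775.0441.
Posterior mean = (μ₀/σ₀² + n·x̄/σ²)/(1/σ₀² + n/σ²) = (σ²·μ₀ + σ₀²·n·x̄)/(σ² + n·σ₀²) = (713.4241·429.22 + 12757.7025·3500.44)/102775.0441 = 44963788.031302/102775.0441 = 437.4971.

437.4971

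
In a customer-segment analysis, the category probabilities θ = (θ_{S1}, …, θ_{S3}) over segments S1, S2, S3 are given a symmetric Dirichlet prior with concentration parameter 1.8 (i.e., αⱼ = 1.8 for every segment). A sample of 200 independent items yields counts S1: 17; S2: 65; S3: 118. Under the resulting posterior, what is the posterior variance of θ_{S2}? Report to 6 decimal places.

The Dirichlet prior is conjugate to the Multinomial likelihood: each posterior αⱼ = prior αⱼ + observed count nⱼ.
Posterior concentration: (18.8, 66.8, 119.8), total = 205.4.
Var[θ_j] = α_j(Σα−α_j)/((Σα)²(Σα+1)) = 66.8·138.6/(205.4²·206.4) = 0.001063.

0.001063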